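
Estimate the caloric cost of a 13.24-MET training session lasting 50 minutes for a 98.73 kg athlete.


kcal = MET * mass * time_hr
Convert time: 50 min = 0.8333 hr
kcal = 13.24 * 98.73 * 0.8333
kcal = 1089.321 kcal

1089.321 kcal


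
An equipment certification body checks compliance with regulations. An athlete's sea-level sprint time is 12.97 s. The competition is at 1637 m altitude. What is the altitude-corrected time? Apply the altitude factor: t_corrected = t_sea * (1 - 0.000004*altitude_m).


Correction factor = 1 - 0.000004 * 1637 = 0.993452
t_corrected = t_sea * factor = 12.97 * 0.993452
t_corrected = 12.8851 s

12.8851 s


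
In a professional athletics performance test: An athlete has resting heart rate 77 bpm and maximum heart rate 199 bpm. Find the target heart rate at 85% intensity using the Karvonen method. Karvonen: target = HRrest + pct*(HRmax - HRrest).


Target = HRrest + pct*(HRmax - HRrest)
Heart rate reserve = HRmax - HRrest = 199 - 77 = 122 bpm
Fraction = 85% = 0.85
Target = 77 + 0.85 * 122
Target = 77 + 103.7 = 180.7 bpm

180.7 bpm


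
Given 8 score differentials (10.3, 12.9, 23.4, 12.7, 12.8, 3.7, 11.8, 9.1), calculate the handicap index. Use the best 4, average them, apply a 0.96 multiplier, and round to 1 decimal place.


All differentials: 10.3, 12.9, 23.4, 12.7, 12.8, 3.7, 11.8, 9.1
Sorted: 3.7, 9.1, 10.3, 11.8, 12.7, 12.8, 12.9, 23.4
Best 4: 3.7, 9.1, 10.3, 11.8
Average of best = 34.9 / 4 = 8.725
Raw index = 8.725 * 0.96 = 8.376
Handicap index = round(8.376, 1) = 8.4

8.4


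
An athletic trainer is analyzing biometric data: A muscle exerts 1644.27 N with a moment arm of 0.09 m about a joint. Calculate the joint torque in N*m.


tau = F * d
tau = 1644.27 * 0.09
tau = 147.9843 N*m

147.9843 N*m


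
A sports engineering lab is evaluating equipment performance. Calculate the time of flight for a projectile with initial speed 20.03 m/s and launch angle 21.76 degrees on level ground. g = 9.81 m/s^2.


T = 2*v*sin(theta)/g
sin(theta) = sin(21.76 deg) = 0.3707
T = 2*20.03*0.3707 / 9.81
T = 14.851 / 9.81 = 1.5139 s

1.5139 s


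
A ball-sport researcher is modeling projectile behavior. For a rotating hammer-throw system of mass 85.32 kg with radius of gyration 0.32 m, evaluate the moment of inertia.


I = m * k^2
I = 85.32 * 0.32^2
I = 85.32 * 0.1024 = 8.7368 kg*m^2

8.7368 kg*m^2


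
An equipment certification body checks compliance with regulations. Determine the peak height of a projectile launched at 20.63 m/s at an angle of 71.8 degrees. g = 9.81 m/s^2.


H = (v*sin(theta))^2 / (2*g)
vy = v*sin(theta) = 20.63 * sin(71.8 deg) = 19.5979 m/s
H = vy^2 / (2*g) = 384.0786 / (2*9.81)
H = 384.0786 / 19.62 = 19.5759 m

19.5759 m


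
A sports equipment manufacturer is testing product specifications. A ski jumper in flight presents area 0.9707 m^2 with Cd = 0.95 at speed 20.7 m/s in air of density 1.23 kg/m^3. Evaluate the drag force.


Fd = 0.5 * Cd * rho * A * v^2
Fd = 0.5 * 0.95 * 1.23 * 0.9707 * 20.7^2
v^2 = 428.49
Fd = 0.5 * 0.95 * 1.23 * 0.9707 * 428.49 = 243.0102 N

243.0102 N


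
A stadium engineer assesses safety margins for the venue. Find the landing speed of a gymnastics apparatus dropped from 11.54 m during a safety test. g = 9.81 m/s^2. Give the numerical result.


v = sqrt(2 * g * h)
v = sqrt(2 * 9.81 * 11.54)
v = sqrt(226.4148) = 15.0471 m/s

15.0471 m/s


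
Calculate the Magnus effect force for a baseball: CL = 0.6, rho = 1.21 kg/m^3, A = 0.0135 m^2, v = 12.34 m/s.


FM = 0.5 * CL * rho * A * v^2
FM = 0.5 * 0.6 * 1.21 * 0.0135 * 12.34^2
v^2 = 152.2756
FM = 0.5 * 0.6 * 1.21 * 0.0135 * 152.2756 = 0.7462 N

0.7462 N


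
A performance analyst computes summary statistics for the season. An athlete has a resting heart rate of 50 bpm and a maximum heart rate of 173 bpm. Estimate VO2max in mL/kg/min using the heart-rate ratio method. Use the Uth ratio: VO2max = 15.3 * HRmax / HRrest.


VO2max = 15.3 * HRmax / HRrest
VO2max = 15.3 * 173 / 50
VO2max = 2646.9 / 50 = 52.938 mL/kg/min

52.938 mL/kg/min


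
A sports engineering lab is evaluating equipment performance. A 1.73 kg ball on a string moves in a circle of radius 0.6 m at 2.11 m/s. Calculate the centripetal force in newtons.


Fc = m * v^2 / r
v^2 = 2.11^2 = 4.4521
Fc = 1.73 * 4.4521 / 0.6
Fc = 7.7021 / 0.6 = 12.8369 N

12.8369 N


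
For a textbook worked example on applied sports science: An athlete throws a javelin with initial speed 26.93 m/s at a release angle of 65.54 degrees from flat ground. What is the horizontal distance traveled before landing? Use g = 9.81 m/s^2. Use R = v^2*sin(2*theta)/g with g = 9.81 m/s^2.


R = v^2 * sin(2*theta) / g
Convert angle to radians: theta = 65.54 deg = 1.1439 rad
sin(2*theta) = sin(2.2878) = 0.7538
R = 26.93^2 * 0.7538 / 9.81
R = 725.2249 * 0.7538 / 9.81 = 55.7257 m

55.7257 m


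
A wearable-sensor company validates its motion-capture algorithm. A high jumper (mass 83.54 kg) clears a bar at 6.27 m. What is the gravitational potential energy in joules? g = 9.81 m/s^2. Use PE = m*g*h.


PE = m * g * h
PE = 83.54 * 9.81 * 6.27
PE = 819.5274 * 6.27 = 5138.4368 J

5138.4368 J


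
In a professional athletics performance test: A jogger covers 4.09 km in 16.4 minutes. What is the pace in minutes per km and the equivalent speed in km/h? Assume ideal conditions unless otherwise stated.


Pace = time / distance = 16.4 min / 4.09 km = 4.0098 min/km
Speed = distance / time_in_hours = 4.09 / 0.2733 hr
Speed = 14.9634 km/h

4.0098 min/km, 14.9634 km/h


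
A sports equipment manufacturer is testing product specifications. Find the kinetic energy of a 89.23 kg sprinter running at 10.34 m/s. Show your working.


KE = 0.5 * m * v^2
KE = 0.5 * 89.23 * 10.34^2
KE = 0.5 * 89.23 * 106.9156 = 4770.0395 J

4770.0395 J


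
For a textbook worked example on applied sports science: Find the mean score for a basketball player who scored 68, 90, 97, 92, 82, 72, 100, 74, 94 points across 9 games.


Average = sum / n
Sum = 769
Average = 769 / 9 = 85.4444

85.4444


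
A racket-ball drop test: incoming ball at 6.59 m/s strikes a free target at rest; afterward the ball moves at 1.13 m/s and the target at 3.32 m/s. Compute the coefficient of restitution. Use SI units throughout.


e = (v2_after - v1_after) / (v1_before - v2_before)
Numerator = 3.32 - 1.13 = 2.19
Denominator = 6.59 - 0 = 6.59
e = 2.19 / 6.59 = 0.3323

0.3323


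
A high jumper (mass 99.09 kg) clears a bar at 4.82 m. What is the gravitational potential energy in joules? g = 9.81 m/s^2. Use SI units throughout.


PE = m * g * h
PE = 99.09 * 9.81 * 4.82
PE = 972.0729 * 4.82 = 4685.3914 J

4685.3914 J


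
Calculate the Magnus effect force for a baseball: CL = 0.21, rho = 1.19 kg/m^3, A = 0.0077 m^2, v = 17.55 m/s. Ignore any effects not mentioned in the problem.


FM = 0.5 * CL * rho * A * v^2
FM = 0.5 * 0.21 * 1.19 * 0.0077 * 17.55^2
v^2 = 308.0025
FM = 0.5 * 0.21 * 1.19 * 0.0077 * 308.0025 = 0.2963 N

0.2963 N


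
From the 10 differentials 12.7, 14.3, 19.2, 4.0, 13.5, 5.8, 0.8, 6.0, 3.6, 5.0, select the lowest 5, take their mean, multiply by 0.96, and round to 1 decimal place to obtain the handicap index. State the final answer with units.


All differentials: 12.7, 14.3, 19.2, 4.0, 13.5, 5.8, 0.8, 6.0, 3.6, 5.0
Sorted: 0.8, 3.6, 4.0, 5.0, 5.8, 6.0, 12.7, 13.5, 14.3, 19.2
Best 5: 0.8, 3.6, 4.0, 5.0, 5.8
Average of best = 19.2 / 5 = 3.84
Raw index = 3.84 * 0.96 = 3.6864
Handicap index = round(3.6864, 1) = 3.7

3.7


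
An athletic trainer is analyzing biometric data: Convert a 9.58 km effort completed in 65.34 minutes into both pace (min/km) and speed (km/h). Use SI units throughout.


Pace = time / distance = 65.34 min / 9.58 km = 6.8205 min/km
Speed = distance / time_in_hours = 9.58 / 1.089 hr
Speed = 8.7971 km/h

6.8205 min/km, 8.7971 km/h


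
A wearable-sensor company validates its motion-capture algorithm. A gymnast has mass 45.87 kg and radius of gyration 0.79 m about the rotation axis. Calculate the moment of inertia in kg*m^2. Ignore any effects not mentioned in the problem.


I = m * k^2
I = 45.87 * 0.79^2
I = 45.87 * 0.6241 = 28.6275 kg*m^2

28.6275 kg*m^2


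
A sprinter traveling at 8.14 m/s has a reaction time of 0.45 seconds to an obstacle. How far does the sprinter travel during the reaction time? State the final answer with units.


d = v * t
d = 8.14 * 0.45
d = 3.663 m

3.663 m


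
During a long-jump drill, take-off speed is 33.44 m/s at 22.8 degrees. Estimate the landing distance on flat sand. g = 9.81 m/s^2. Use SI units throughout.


R = v^2 * sin(2*theta) / g
Convert angle to radians: theta = 22.8 deg = 0.3979 rad
sin(2*theta) = sin(0.7959) = 0.7145
R = 33.44^2 * 0.7145 / 9.81
R = 1118.2336 * 0.7145 / 9.81 = 81.4421 m

81.4421 m


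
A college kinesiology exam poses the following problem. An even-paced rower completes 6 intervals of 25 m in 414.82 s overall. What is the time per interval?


Split time = total_time / n_laps = 414.82 / 6
Split time = 69.1367 s per lap

69.1367 s


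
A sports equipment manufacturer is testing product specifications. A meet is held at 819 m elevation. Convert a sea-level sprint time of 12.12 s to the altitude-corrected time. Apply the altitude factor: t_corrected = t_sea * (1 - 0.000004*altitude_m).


Correction factor = 1 - 0.000004 * 819 = 0.996724
t_corrected = t_sea * factor = 12.12 * 0.996724
t_corrected = 12.0803 s

12.0803 s


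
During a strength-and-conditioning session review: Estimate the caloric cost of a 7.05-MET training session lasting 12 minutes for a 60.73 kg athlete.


kcal = MET * mass * time_hr
Convert time: 12 min = 0.2 hr
kcal = 7.05 * 60.73 * 0.2
kcal = 85.6293 kcal

85.6293 kcal


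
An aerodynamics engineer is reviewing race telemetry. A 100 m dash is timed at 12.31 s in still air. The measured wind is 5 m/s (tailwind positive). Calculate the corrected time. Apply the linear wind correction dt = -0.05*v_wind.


dt = -0.05 * v_wind = -0.05 * 5 = -0.25 s
t_corrected = t_still + dt = 12.31 + (-0.25)
t_corrected = 12.06 s

12.06 s


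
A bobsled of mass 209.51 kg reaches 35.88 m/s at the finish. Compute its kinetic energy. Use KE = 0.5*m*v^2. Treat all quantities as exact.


KE = 0.5 * m * v^2
KE = 0.5 * 209.51 * 35.88^2
KE = 0.5 * 209.51 * 1287.3744 = 134858.9053 J

134858.9053 J


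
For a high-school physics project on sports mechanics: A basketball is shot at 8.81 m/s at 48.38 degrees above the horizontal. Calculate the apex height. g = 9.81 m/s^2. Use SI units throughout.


H = (v*sin(theta))^2 / (2*g)
vy = v*sin(theta) = 8.81 * sin(48.38 deg) = 6.5861 m/s
H = vy^2 / (2*g) = 43.3762 / (2*9.81)
H = 43.3762 / 19.62 = 2.2108 m

2.2108 m


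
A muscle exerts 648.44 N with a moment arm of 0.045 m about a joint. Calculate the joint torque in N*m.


tau = F * d
tau = 648.44 * 0.045
tau = 29.1798 N*m

29.1798 N*m


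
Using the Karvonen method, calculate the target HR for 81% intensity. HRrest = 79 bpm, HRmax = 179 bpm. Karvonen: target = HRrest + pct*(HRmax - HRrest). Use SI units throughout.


Target = HRrest + pct*(HRmax - HRrest)
Heart rate reserve = HRmax - HRrest = 179 - 79 = 100 bpm
Fraction = 81% = 0.81
Target = 79 + 0.81 * 100
Target = 79 + 81 = 160 bpm

160 bpm


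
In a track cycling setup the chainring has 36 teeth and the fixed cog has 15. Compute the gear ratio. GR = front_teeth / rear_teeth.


GR = front_teeth / rear_teeth
GR = 36 / 15
GR = 2.4

2.4


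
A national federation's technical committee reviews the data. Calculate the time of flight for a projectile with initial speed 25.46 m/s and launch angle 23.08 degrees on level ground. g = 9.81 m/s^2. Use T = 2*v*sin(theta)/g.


T = 2*v*sin(theta)/g
sin(theta) = sin(23.08 deg) = 0.392
T = 2*25.46*0.392 / 9.81
T = 19.9615 / 9.81 = 2.0348 s

2.0348 s


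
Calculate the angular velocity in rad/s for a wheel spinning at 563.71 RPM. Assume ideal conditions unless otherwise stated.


omega = RPM * 2 * pi / 60
omega = 563.71 * 2 * 3.14159 / 60
omega = 3541.8944 / 60 = 59.0316 rad/s

59.0316 rad/s


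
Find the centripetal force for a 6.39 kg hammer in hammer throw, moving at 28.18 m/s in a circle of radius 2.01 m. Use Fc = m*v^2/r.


Fc = m * v^2 / r
v^2 = 28.18^2 = 794.1124
Fc = 6.39 * 794.1124 / 2.01
Fc = 5074.3782 / 2.01 = 2524.5663 N

2524.5663 N


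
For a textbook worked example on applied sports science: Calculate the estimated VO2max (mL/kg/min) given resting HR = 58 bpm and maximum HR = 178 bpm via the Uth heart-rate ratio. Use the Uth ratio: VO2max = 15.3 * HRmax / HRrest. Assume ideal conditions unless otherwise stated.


VO2max = 15.3 * HRmax / HRrest
VO2max = 15.3 * 178 / 58
VO2max = 2723.4 / 58 = 46.9552 mL/kg/min

46.9552 mL/kg/min


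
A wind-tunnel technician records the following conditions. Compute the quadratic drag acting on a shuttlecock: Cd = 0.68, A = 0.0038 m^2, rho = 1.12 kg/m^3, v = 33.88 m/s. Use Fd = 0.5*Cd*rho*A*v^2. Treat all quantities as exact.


Fd = 0.5 * Cd * rho * A * v^2
Fd = 0.5 * 0.68 * 1.12 * 0.0038 * 33.88^2
v^2 = 1147.8544
Fd = 0.5 * 0.68 * 1.12 * 0.0038 * 1147.8544 = 1.661 N

1.661 N


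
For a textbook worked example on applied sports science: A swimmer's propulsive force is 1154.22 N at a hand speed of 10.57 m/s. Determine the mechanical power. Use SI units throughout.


P = F * v
P = 1154.22 * 10.57
P = 12200.1054 W

12200.1054 W


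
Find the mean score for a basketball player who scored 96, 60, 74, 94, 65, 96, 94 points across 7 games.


Average = sum / n
Sum = 579
Average = 579 / 7 = 82.7143

82.7143


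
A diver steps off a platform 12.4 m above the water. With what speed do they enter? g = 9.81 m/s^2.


v = sqrt(2 * g * h)
v = sqrt(2 * 9.81 * 12.4)
v = sqrt(243.288) = 15.5977 m/s

15.5977 m/s


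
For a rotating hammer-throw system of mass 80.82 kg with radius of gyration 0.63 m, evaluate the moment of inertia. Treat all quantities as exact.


I = m * k^2
I = 80.82 * 0.63^2
I = 80.82 * 0.3969 = 32.0775 kg*m^2

32.0775 kg*m^2


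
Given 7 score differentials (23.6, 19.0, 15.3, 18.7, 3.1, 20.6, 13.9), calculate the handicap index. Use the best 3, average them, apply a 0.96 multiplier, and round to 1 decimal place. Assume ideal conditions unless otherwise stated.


All differentials: 23.6, 19.0, 15.3, 18.7, 3.1, 20.6, 13.9
Sorted: 3.1, 13.9, 15.3, 18.7, 19.0, 20.6, 23.6
Best 3: 3.1, 13.9, 15.3
Average of best = 32.3 / 3 = 10.7667
Raw index = 10.7667 * 0.96 = 10.336
Handicap index = round(10.336, 1) = 10.3

10.3


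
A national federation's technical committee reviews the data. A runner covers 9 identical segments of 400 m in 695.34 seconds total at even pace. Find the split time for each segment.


Split time = total_time / n_laps = 695.34 / 9
Split time = 77.26 s per lap

77.26 s


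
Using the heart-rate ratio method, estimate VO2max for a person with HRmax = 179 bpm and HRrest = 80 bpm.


VO2max = 15.3 * HRmax / HRrest
VO2max = 15.3 * 179 / 80
VO2max = 2738.7 / 80 = 34.2338 mL/kg/min

34.2338 mL/kg/min


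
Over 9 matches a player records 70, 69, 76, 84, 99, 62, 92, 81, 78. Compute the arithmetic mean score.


Average = sum / n
Sum = 711
Average = 711 / 9 = 79

79


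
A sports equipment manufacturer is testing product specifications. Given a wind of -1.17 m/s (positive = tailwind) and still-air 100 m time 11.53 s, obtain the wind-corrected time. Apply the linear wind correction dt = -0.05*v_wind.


dt = -0.05 * v_wind = -0.05 * -1.17 = 0.0585 s
t_corrected = t_still + dt = 11.53 + (0.0585)
t_corrected = 11.5885 s

11.5885 s


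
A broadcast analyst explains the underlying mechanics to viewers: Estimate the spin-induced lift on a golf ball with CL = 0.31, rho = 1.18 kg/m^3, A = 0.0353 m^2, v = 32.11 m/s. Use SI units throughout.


FM = 0.5 * CL * rho * A * v^2
FM = 0.5 * 0.31 * 1.18 * 0.0353 * 32.11^2
v^2 = 1031.0521
FM = 0.5 * 0.31 * 1.18 * 0.0353 * 1031.0521 = 6.6569 N

6.6569 N


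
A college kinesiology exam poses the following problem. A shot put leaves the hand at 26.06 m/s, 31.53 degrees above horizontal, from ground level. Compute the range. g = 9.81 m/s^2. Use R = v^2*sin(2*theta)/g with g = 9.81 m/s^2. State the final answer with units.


R = v^2 * sin(2*theta) / g
Convert angle to radians: theta = 31.53 deg = 0.5503 rad
sin(2*theta) = sin(1.1006) = 0.8915
R = 26.06^2 * 0.8915 / 9.81
R = 679.1236 * 0.8915 / 9.81 = 61.7152 m

61.7152 m


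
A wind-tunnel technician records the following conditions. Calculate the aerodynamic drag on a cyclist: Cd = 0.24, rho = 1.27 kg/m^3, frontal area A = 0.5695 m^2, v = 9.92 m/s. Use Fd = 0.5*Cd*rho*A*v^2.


Fd = 0.5 * Cd * rho * A * v^2
Fd = 0.5 * 0.24 * 1.27 * 0.5695 * 9.92^2
v^2 = 98.4064
Fd = 0.5 * 0.24 * 1.27 * 0.5695 * 98.4064 = 8.5409 N

8.5409 N


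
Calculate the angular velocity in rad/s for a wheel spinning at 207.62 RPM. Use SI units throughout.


omega = RPM * 2 * pi / 60
omega = 207.62 * 2 * 3.14159 / 60
omega = 1304.5149 / 60 = 21.7419 rad/s

21.7419 rad/s


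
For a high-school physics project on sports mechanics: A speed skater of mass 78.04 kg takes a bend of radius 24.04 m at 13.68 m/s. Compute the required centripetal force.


Fc = m * v^2 / r
v^2 = 13.68^2 = 187.1424
Fc = 78.04 * 187.1424 / 24.04
Fc = 14604.5929 / 24.04 = 607.5122 N

607.5122 N


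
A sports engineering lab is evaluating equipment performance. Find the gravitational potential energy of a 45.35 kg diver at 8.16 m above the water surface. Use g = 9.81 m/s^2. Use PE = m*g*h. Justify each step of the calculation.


PE = m * g * h
PE = 45.35 * 9.81 * 8.16
PE = 444.8835 * 8.16 = 3630.2494 J

3630.2494 J


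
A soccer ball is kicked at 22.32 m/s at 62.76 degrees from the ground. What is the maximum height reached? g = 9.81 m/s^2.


H = (v*sin(theta))^2 / (2*g)
vy = v*sin(theta) = 22.32 * sin(62.76 deg) = 19.8446 m/s
H = vy^2 / (2*g) = 393.81 / (2*9.81)
H = 393.81 / 19.62 = 20.0719 m

20.0719 m


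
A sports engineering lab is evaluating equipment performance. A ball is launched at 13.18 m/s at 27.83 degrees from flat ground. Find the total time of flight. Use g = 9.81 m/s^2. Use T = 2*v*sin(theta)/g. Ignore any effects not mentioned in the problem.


T = 2*v*sin(theta)/g
sin(theta) = sin(27.83 deg) = 0.4668
T = 2*13.18*0.4668 / 9.81
T = 12.3062 / 9.81 = 1.2545 s

1.2545 s


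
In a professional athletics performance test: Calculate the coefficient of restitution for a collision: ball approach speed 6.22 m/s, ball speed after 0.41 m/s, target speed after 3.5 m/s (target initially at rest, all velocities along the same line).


e = (v2_after - v1_after) / (v1_before - v2_before)
Numerator = 3.5 - 0.41 = 3.09
Denominator = 6.22 - 0 = 6.22
e = 3.09 / 6.22 = 0.4968

0.4968


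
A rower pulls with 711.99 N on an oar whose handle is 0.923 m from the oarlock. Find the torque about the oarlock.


tau = F * d
tau = 711.99 * 0.923
tau = 657.1668 N*m

657.1668 N*m


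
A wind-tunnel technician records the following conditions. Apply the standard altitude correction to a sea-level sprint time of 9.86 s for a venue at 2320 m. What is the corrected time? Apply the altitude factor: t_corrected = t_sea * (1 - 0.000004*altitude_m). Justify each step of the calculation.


Correction factor = 1 - 0.000004 * 2320 = 0.99072
t_corrected = t_sea * factor = 9.86 * 0.99072
t_corrected = 9.7685 s

9.7685 s


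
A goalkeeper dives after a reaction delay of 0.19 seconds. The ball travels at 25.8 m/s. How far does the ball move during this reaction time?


d = v * t
d = 25.8 * 0.19
d = 4.902 m

4.902 m


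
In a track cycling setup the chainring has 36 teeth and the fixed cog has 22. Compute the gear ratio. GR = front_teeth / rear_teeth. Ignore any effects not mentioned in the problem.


GR = front_teeth / rear_teeth
GR = 36 / 22
GR = 1.6364

1.6364


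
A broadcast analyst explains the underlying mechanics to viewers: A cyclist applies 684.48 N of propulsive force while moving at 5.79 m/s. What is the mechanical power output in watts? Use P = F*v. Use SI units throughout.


P = F * v
P = 684.48 * 5.79
P = 3963.1392 W

3963.1392 W


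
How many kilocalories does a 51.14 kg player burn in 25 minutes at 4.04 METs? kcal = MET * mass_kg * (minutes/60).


kcal = MET * mass * time_hr
Convert time: 25 min = 0.4167 hr
kcal = 4.04 * 51.14 * 0.4167
kcal = 86.0857 kcal

86.0857 kcal


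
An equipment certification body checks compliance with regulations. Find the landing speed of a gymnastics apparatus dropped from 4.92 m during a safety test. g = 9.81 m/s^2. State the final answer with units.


v = sqrt(2 * g * h)
v = sqrt(2 * 9.81 * 4.92)
v = sqrt(96.5304) = 9.825 m/s

9.825 m/s


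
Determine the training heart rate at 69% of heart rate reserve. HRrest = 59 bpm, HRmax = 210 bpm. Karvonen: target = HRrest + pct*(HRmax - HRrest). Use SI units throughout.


Target = HRrest + pct*(HRmax - HRrest)
Heart rate reserve = HRmax - HRrest = 210 - 59 = 151 bpm
Fraction = 69% = 0.69
Target = 59 + 0.69 * 151
Target = 59 + 104.19 = 163.19 bpm

163.19 bpm


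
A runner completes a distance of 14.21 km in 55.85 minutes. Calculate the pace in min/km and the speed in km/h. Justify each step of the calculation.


Pace = time / distance = 55.85 min / 14.21 km = 3.9303 min/km
Speed = distance / time_in_hours = 14.21 / 0.9308 hr
Speed = 15.2659 km/h

3.9303 min/km, 15.2659 km/h


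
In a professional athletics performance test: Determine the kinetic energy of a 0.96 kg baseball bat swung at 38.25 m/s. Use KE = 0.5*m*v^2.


KE = 0.5 * m * v^2
KE = 0.5 * 0.96 * 38.25^2
KE = 0.5 * 0.96 * 1463.0625 = 702.27 J

702.27 J


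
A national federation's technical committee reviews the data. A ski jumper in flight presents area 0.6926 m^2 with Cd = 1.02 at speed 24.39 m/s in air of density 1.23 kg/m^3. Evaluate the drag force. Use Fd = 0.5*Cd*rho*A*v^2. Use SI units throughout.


Fd = 0.5 * Cd * rho * A * v^2
Fd = 0.5 * 1.02 * 1.23 * 0.6926 * 24.39^2
v^2 = 594.8721
Fd = 0.5 * 1.02 * 1.23 * 0.6926 * 594.8721 = 258.4529 N

258.4529 N


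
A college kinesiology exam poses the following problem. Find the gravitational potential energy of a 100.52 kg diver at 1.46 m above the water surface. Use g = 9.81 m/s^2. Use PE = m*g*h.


PE = m * g * h
PE = 100.52 * 9.81 * 1.46
PE = 986.1012 * 1.46 = 1439.7078 J

1439.7078 J


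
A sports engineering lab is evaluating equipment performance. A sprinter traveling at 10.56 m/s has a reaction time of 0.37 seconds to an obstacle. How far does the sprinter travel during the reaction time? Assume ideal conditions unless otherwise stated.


d = v * t
d = 10.56 * 0.37
d = 3.9072 m

3.9072 m


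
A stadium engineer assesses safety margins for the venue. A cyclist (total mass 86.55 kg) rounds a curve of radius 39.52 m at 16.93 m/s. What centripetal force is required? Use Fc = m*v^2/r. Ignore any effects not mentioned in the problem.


Fc = m * v^2 / r
v^2 = 16.93^2 = 286.6249
Fc = 86.55 * 286.6249 / 39.52
Fc = 24807.3851 / 39.52 = 627.7172 N

627.7172 N


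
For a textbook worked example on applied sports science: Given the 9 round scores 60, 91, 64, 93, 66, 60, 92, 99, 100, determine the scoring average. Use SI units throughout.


Average = sum / n
Sum = 725
Average = 725 / 9 = 80.5556

80.5556


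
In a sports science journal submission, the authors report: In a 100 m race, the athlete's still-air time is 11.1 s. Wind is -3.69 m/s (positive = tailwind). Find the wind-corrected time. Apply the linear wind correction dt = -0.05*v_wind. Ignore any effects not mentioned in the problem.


dt = -0.05 * v_wind = -0.05 * -3.69 = 0.1845 s
t_corrected = t_still + dt = 11.1 + (0.1845)
t_corrected = 11.2845 s

11.2845 s


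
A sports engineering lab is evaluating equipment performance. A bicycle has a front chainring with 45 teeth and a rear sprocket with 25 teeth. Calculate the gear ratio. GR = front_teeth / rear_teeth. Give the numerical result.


GR = front_teeth / rear_teeth
GR = 45 / 25
GR = 1.8

1.8


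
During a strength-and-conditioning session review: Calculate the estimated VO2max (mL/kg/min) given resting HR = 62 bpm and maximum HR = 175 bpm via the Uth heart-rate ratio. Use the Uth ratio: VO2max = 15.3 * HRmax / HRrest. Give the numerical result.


VO2max = 15.3 * HRmax / HRrest
VO2max = 15.3 * 175 / 62
VO2max = 2677.5 / 62 = 43.1855 mL/kg/min

43.1855 mL/kg/min


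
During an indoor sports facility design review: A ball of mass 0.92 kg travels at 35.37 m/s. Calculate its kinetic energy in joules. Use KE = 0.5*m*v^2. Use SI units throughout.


KE = 0.5 * m * v^2
KE = 0.5 * 0.92 * 35.37^2
KE = 0.5 * 0.92 * 1251.0369 = 575.477 J

575.477 J


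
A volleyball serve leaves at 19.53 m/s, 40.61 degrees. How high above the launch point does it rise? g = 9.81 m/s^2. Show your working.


H = (v*sin(theta))^2 / (2*g)
vy = v*sin(theta) = 19.53 * sin(40.61 deg) = 12.7122 m/s
H = vy^2 / (2*g) = 161.6002 / (2*9.81)
H = 161.6002 / 19.62 = 8.2365 m

8.2365 m


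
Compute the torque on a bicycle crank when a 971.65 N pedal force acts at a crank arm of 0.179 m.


tau = F * d
tau = 971.65 * 0.179
tau = 173.9253 N*m

173.9253 N*m


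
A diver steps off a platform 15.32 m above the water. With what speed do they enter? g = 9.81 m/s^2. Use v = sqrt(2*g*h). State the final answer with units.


v = sqrt(2 * g * h)
v = sqrt(2 * 9.81 * 15.32)
v = sqrt(300.5784) = 17.3372 m/s

17.3372 m/s


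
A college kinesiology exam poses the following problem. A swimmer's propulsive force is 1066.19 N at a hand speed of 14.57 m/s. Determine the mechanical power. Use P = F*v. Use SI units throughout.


P = F * v
P = 1066.19 * 14.57
P = 15534.3883 W

15534.3883 W


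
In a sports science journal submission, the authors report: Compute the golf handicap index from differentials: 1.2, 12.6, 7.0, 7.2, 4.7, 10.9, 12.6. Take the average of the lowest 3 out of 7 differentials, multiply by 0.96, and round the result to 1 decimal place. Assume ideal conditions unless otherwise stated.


All differentials: 1.2, 12.6, 7.0, 7.2, 4.7, 10.9, 12.6
Sorted: 1.2, 4.7, 7.0, 7.2, 10.9, 12.6, 12.6
Best 3: 1.2, 4.7, 7.0
Average of best = 12.9 / 3 = 4.3
Raw index = 4.3 * 0.96 = 4.128
Handicap index = round(4.128, 1) = 4.1

4.1


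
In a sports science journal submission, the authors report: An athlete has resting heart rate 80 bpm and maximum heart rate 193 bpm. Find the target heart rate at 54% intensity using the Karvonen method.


Target = HRrest + pct*(HRmax - HRrest)
Heart rate reserve = HRmax - HRrest = 193 - 80 = 113 bpm
Fraction = 54% = 0.54
Target = 80 + 0.54 * 113
Target = 80 + 61.02 = 141.02 bpm

141.02 bpm


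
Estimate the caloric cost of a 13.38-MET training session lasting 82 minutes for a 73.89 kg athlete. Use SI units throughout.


kcal = MET * mass * time_hr
Convert time: 82 min = 1.3667 hr
kcal = 13.38 * 73.89 * 1.3667
kcal = 1351.1525 kcal

1351.1525 kcal


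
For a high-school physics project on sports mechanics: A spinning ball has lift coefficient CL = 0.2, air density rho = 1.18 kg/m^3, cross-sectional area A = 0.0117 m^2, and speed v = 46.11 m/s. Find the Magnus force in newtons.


FM = 0.5 * CL * rho * A * v^2
FM = 0.5 * 0.2 * 1.18 * 0.0117 * 46.11^2
v^2 = 2126.1321
FM = 0.5 * 0.2 * 1.18 * 0.0117 * 2126.1321 = 2.9353 N

2.9353 N


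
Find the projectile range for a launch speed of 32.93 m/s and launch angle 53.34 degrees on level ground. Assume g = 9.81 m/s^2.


R = v^2 * sin(2*theta) / g
Convert angle to radians: theta = 53.34 deg = 0.931 rad
sin(2*theta) = sin(1.8619) = 0.9579
R = 32.93^2 * 0.9579 / 9.81
R = 1084.3849 * 0.9579 / 9.81 = 105.8876 m

105.8876 m


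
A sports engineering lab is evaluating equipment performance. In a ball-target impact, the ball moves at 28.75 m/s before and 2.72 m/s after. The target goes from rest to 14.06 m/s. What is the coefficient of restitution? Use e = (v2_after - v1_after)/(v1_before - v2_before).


e = (v2_after - v1_after) / (v1_before - v2_before)
Numerator = 14.06 - 2.72 = 11.34
Denominator = 28.75 - 0 = 28.75
e = 11.34 / 28.75 = 0.3944

0.3944


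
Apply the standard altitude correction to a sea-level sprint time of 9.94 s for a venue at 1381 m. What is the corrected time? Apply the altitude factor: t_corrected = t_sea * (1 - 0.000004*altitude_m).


Correction factor = 1 - 0.000004 * 1381 = 0.994476
t_corrected = t_sea * factor = 9.94 * 0.994476
t_corrected = 9.8851 s

9.8851 s


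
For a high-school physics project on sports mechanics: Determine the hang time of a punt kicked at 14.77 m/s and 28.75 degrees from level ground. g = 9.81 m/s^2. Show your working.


T = 2*v*sin(theta)/g
sin(theta) = sin(28.75 deg) = 0.481
T = 2*14.77*0.481 / 9.81
T = 14.2084 / 9.81 = 1.4484 s

1.4484 s


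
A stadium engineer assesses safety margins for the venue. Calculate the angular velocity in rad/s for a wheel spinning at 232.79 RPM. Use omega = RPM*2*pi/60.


omega = RPM * 2 * pi / 60
omega = 232.79 * 2 * 3.14159 / 60
omega = 1462.6627 / 60 = 24.3777 rad/s

24.3777 rad/s


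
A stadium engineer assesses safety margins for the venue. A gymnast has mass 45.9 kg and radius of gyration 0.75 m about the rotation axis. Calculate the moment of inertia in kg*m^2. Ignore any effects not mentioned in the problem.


I = m * k^2
I = 45.9 * 0.75^2
I = 45.9 * 0.5625 = 25.8187 kg*m^2

25.8187 kg*m^2


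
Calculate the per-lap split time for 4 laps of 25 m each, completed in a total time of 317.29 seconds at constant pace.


Split time = total_time / n_laps = 317.29 / 4
Split time = 79.3225 s per lap

79.3225 s


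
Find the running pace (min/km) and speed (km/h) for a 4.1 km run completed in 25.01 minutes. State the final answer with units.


Pace = time / distance = 25.01 min / 4.1 km = 6.1 min/km
Speed = distance / time_in_hours = 4.1 / 0.4168 hr
Speed = 9.8361 km/h

6.1 min/km, 9.8361 km/h


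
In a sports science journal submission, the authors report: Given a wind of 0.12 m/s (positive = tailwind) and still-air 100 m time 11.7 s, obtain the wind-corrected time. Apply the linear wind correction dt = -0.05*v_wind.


dt = -0.05 * v_wind = -0.05 * 0.12 = -0.006 s
t_corrected = t_still + dt = 11.7 + (-0.006)
t_corrected = 11.694 s

11.694 s


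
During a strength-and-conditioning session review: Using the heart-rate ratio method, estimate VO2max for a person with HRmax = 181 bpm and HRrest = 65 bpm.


VO2max = 15.3 * HRmax / HRrest
VO2max = 15.3 * 181 / 65
VO2max = 2769.3 / 65 = 42.6046 mL/kg/min

42.6046 mL/kg/min


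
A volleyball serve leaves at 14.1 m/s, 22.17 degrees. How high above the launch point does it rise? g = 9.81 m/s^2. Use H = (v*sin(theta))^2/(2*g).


H = (v*sin(theta))^2 / (2*g)
vy = v*sin(theta) = 14.1 * sin(22.17 deg) = 5.3207 m/s
H = vy^2 / (2*g) = 28.31 / (2*9.81)
H = 28.31 / 19.62 = 1.4429 m

1.4429 m


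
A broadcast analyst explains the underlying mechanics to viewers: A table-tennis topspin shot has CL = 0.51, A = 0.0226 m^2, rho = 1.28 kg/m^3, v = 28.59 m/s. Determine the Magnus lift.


FM = 0.5 * CL * rho * A * v^2
FM = 0.5 * 0.51 * 1.28 * 0.0226 * 28.59^2
v^2 = 817.3881
FM = 0.5 * 0.51 * 1.28 * 0.0226 * 817.3881 = 6.0296 N

6.0296 N


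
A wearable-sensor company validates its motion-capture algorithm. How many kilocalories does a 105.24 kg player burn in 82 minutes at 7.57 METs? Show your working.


kcal = MET * mass * time_hr
Convert time: 82 min = 1.3667 hr
kcal = 7.57 * 105.24 * 1.3667
kcal = 1088.778 kcal

1088.778 kcal


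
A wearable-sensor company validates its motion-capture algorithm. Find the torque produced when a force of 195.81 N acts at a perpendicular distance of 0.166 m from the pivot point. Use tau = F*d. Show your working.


tau = F * d
tau = 195.81 * 0.166
tau = 32.5045 N*m

32.5045 N*m


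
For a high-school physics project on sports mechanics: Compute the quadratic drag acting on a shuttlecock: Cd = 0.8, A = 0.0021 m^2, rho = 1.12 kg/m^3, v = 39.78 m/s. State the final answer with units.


Fd = 0.5 * Cd * rho * A * v^2
Fd = 0.5 * 0.8 * 1.12 * 0.0021 * 39.78^2
v^2 = 1582.4484
Fd = 0.5 * 0.8 * 1.12 * 0.0021 * 1582.4484 = 1.4888 N

1.4888 N


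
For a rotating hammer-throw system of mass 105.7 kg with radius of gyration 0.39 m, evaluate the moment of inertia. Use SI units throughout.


I = m * k^2
I = 105.7 * 0.39^2
I = 105.7 * 0.1521 = 16.077 kg*m^2

16.077 kg*m^2


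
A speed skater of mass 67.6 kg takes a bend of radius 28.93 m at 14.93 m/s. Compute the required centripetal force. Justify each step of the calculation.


Fc = m * v^2 / r
v^2 = 14.93^2 = 222.9049
Fc = 67.6 * 222.9049 / 28.93
Fc = 15068.3712 / 28.93 = 520.8562 N

520.8562 N


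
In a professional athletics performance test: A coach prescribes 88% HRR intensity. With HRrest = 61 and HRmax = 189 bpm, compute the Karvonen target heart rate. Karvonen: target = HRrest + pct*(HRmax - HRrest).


Target = HRrest + pct*(HRmax - HRrest)
Heart rate reserve = HRmax - HRrest = 189 - 61 = 128 bpm
Fraction = 88% = 0.88
Target = 61 + 0.88 * 128
Target = 61 + 112.64 = 173.64 bpm

173.64 bpm


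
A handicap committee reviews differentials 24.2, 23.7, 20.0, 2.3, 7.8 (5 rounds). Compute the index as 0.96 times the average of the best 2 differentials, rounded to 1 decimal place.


All differentials: 24.2, 23.7, 20.0, 2.3, 7.8
Sorted: 2.3, 7.8, 20.0, 23.7, 24.2
Best 2: 2.3, 7.8
Average of best = 10.1 / 2 = 5.05
Raw index = 5.05 * 0.96 = 4.848
Handicap index = round(4.848, 1) = 4.8

4.8


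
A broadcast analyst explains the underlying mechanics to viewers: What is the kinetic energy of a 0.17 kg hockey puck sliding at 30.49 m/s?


KE = 0.5 * m * v^2
KE = 0.5 * 0.17 * 30.49^2
KE = 0.5 * 0.17 * 929.6401 = 79.0194 J

79.0194 J


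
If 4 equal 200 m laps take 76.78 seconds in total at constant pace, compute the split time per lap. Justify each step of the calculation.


Split time = total_time / n_laps = 76.78 / 4
Split time = 19.195 s per lap

19.195 s


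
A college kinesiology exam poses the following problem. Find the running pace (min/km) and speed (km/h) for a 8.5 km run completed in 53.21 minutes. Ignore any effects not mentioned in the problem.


Pace = time / distance = 53.21 min / 8.5 km = 6.26 min/km
Speed = distance / time_in_hours = 8.5 / 0.8868 hr
Speed = 9.5847 km/h

6.26 min/km, 9.5847 km/h


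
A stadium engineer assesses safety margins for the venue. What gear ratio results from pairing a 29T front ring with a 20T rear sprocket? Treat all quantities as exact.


GR = front_teeth / rear_teeth
GR = 29 / 20
GR = 1.45

1.45


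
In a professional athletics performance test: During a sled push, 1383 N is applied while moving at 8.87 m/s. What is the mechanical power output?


P = F * v
P = 1383 * 8.87
P = 12267.21 W

12267.21 W


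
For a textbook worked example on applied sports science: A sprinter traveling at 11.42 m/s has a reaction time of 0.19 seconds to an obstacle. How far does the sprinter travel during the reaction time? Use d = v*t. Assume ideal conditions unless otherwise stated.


d = v * t
d = 11.42 * 0.19
d = 2.1698 m

2.1698 m


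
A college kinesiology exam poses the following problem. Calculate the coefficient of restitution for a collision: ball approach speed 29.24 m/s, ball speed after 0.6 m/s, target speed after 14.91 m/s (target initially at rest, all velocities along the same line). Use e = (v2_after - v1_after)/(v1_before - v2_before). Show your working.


e = (v2_after - v1_after) / (v1_before - v2_before)
Numerator = 14.91 - 0.6 = 14.31
Denominator = 29.24 - 0 = 29.24
e = 14.31 / 29.24 = 0.4894

0.4894


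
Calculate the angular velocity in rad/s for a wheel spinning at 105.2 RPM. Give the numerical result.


omega = RPM * 2 * pi / 60
omega = 105.2 * 2 * 3.14159 / 60
omega = 660.9911 / 60 = 11.0165 rad/s

11.0165 rad/s


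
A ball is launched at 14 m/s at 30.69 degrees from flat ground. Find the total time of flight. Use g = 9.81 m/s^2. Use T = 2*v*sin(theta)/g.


T = 2*v*sin(theta)/g
sin(theta) = sin(30.69 deg) = 0.5104
T = 2*14*0.5104 / 9.81
T = 14.291 / 9.81 = 1.4568 s

1.4568 s


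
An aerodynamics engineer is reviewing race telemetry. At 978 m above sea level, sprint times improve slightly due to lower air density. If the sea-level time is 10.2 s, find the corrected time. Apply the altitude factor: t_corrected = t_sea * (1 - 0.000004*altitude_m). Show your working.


Correction factor = 1 - 0.000004 * 978 = 0.996088
t_corrected = t_sea * factor = 10.2 * 0.996088
t_corrected = 10.1601 s

10.1601 s


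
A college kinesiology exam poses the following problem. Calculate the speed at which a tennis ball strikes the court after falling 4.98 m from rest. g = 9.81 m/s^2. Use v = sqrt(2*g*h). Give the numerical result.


v = sqrt(2 * g * h)
v = sqrt(2 * 9.81 * 4.98)
v = sqrt(97.7076) = 9.8847 m/s

9.8847 m/s


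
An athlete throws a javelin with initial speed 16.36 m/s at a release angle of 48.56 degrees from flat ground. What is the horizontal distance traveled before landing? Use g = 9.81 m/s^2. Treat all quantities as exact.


R = v^2 * sin(2*theta) / g
Convert angle to radians: theta = 48.56 deg = 0.8475 rad
sin(2*theta) = sin(1.6951) = 0.9923
R = 16.36^2 * 0.9923 / 9.81
R = 267.6496 * 0.9923 / 9.81 = 27.073 m

27.073 m


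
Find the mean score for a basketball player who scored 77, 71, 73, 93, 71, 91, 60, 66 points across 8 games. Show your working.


Average = sum / n
Sum = 602
Average = 602 / 8 = 75.25

75.25


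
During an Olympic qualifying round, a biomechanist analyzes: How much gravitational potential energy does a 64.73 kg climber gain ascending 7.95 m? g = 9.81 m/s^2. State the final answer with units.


PE = m * g * h
PE = 64.73 * 9.81 * 7.95
PE = 635.0013 * 7.95 = 5048.2603 J

5048.2603 J


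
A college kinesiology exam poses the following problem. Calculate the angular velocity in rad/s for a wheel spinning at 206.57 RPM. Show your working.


omega = RPM * 2 * pi / 60
omega = 206.57 * 2 * 3.14159 / 60
omega = 1297.9176 / 60 = 21.632 rad/s

21.632 rad/s


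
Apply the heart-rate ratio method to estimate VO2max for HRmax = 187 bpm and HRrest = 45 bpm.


VO2max = 15.3 * HRmax / HRrest
VO2max = 15.3 * 187 / 45
VO2max = 2861.1 / 45 = 63.58 mL/kg/min

63.58 mL/kg/min


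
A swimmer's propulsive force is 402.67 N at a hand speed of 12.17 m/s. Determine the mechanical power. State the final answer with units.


P = F * v
P = 402.67 * 12.17
P = 4900.4939 W

4900.4939 W


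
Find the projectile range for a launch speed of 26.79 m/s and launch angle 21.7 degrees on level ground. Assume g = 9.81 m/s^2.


R = v^2 * sin(2*theta) / g
Convert angle to radians: theta = 21.7 deg = 0.3787 rad
sin(2*theta) = sin(0.7575) = 0.6871
R = 26.79^2 * 0.6871 / 9.81
R = 717.7041 * 0.6871 / 9.81 = 50.2676 m

50.2676 m


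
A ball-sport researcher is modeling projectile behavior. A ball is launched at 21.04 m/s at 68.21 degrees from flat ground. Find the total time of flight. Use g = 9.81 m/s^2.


T = 2*v*sin(theta)/g
sin(theta) = sin(68.21 deg) = 0.9286
T = 2*21.04*0.9286 / 9.81
T = 39.0734 / 9.81 = 3.983 s

3.983 s


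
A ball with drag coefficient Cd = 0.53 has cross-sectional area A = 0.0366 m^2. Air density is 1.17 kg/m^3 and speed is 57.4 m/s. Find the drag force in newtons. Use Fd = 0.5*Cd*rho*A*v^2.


Fd = 0.5 * Cd * rho * A * v^2
Fd = 0.5 * 0.53 * 1.17 * 0.0366 * 57.4^2
v^2 = 3294.76
Fd = 0.5 * 0.53 * 1.17 * 0.0366 * 3294.76 = 37.3884 N

37.3884 N


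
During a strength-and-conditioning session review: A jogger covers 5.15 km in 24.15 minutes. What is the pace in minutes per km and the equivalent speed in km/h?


Pace = time / distance = 24.15 min / 5.15 km = 4.6893 min/km
Speed = distance / time_in_hours = 5.15 / 0.4025 hr
Speed = 12.795 km/h

4.6893 min/km, 12.795 km/h


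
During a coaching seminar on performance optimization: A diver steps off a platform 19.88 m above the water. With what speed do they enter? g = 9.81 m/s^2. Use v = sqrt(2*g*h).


v = sqrt(2 * g * h)
v = sqrt(2 * 9.81 * 19.88)
v = sqrt(390.0456) = 19.7496 m/s

19.7496 m/s
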